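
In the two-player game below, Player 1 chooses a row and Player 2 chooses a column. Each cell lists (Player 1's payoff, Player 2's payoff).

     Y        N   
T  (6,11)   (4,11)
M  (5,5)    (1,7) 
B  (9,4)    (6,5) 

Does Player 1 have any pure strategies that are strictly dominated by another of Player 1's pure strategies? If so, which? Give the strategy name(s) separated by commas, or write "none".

T, M

T: dominated, since B does at least as well everywhere (Y: 9>6, N: 6>4).
M is strictly dominated by T (Y: 6>5, N: 4>1).
B: no other strategy beats it everywhere (T at Y (9>6); M at Y (9>5)).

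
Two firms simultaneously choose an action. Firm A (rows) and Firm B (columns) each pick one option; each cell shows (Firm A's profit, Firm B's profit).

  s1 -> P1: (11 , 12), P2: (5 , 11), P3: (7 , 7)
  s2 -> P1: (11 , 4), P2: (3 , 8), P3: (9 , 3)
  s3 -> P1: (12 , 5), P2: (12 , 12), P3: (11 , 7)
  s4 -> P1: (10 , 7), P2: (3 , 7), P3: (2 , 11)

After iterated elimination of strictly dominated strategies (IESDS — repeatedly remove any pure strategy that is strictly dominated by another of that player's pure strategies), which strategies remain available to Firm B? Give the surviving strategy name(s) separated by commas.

P2

For Firm A, s3 strictly dominates s1 on the remaining columns (P1: 12>11, P2: 12>5, P3: 11>7); eliminate s1.
Row s2 is eliminated: s3 beats it against every remaining column (P1: 12>11, P2: 12>3, P3: 11>9).
For Firm A, s3 strictly dominates s4 on the remaining columns (P1: 12>10, P2: 12>3, P3: 11>2); eliminate s4.
Column P1 is eliminated: P2 beats it against every remaining row (s3: 12>5).
Column P3 is eliminated: P2 beats it against every remaining row (s3: 12>7).
Among the remaining strategies, none is strictly dominated by another pure strategy of the same player, so the elimination stops.
Surviving strategies — Firm A: {s3}; Firm B: {P2}.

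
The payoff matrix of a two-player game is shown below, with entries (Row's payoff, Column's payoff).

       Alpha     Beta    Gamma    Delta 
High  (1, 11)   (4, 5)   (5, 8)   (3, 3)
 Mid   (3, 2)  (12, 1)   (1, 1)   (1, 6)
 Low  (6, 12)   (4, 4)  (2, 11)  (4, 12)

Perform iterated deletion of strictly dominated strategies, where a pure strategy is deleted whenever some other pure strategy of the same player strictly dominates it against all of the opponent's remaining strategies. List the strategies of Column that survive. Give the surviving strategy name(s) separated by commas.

Alpha, Delta

Column's strategy Beta is strictly dominated by Alpha (High: 11>5, Mid: 2>1, Low: 12>4) and is removed.
Row's strategy Mid is strictly dominated by Low (Alpha: 6>3, Gamma: 2>1, Delta: 4>1) and is removed.
Column's strategy Gamma is strictly dominated by Alpha (High: 11>8, Low: 12>11) and is removed.
For Row, Low strictly dominates High on the remaining columns (Alpha: 6>1, Delta: 4>3); eliminate High.
Among the remaining strategies, none is strictly dominated by another pure strategy of the same player, so the elimination stops.
Surviving strategies — Row: {Low}; Column: {Alpha, Delta}.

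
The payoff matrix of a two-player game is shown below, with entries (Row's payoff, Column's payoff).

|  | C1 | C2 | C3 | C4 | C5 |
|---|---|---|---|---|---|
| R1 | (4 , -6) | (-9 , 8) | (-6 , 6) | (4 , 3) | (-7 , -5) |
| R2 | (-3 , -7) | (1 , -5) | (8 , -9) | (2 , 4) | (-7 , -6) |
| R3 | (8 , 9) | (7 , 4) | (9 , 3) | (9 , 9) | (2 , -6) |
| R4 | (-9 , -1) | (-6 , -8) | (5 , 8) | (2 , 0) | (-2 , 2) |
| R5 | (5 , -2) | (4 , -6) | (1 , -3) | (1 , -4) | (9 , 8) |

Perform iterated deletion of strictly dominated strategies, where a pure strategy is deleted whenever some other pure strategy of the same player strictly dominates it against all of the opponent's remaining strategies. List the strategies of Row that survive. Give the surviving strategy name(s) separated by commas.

Row's strategy R1 is strictly dominated by R3 (C1: 8>4, C2: 7>-9, C3: 9>-6, C4: 9>4, C5: 2>-7) and is removed.
Row R2 is eliminated: R3 beats it against every remaining column (C1: 8>-3, C2: 7>1, C3: 9>8, C4: 9>2, C5: 2>-7).
For Row, R3 strictly dominates R4 on the remaining columns (C1: 8>-9, C2: 7>-6, C3: 9>5, C4: 9>2, C5: 2>-2); eliminate R4.
Column's strategy C2 is strictly dominated by C1 (R3: 9>4, R5: -2>-6) and is removed.
For Column, C1 strictly dominates C3 on the remaining rows (R3: 9>3, R5: -2>-3); eliminate C3.
Among the remaining strategies, none is strictly dominated by another pure strategy of the same player, so the elimination stops.
Surviving strategies — Row: {R3, R5}; Column: {C1, C4, C5}.

R3, R5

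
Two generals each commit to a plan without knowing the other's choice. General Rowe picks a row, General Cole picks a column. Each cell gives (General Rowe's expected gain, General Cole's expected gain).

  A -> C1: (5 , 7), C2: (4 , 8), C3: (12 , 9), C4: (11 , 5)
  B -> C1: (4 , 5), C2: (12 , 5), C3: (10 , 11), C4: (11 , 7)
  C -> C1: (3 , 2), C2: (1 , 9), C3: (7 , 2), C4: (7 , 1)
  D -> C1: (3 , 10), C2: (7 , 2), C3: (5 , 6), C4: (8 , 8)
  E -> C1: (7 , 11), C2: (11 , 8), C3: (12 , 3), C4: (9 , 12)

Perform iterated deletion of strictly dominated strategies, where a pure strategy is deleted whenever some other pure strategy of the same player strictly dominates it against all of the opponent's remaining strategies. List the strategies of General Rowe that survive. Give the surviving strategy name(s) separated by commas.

A, B, E

General Rowe's strategy C is strictly dominated by A (C1: 5>3, C2: 4>1, C3: 12>7, C4: 11>7) and is removed.
General Rowe's strategy D is strictly dominated by B (C1: 4>3, C2: 12>7, C3: 10>5, C4: 11>8) and is removed.
Among the remaining strategies, none is strictly dominated by another pure strategy of the same player, so the elimination stops.
Surviving strategies — General Rowe: {A, B, E}; General Cole: {C1, C2, C3, C4}.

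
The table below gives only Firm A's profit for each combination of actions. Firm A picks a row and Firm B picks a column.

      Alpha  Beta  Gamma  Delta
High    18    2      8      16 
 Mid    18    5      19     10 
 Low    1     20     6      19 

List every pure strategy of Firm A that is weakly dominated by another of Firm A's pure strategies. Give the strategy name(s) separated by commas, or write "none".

none

Nothing dominates High: Mid at Delta (16>10); Low at Alpha (18>1).
Nothing dominates Mid: High at Beta (5>2); Low at Alpha (18>1).
Nothing dominates Low: High at Beta (20>2); Mid at Beta (20>5).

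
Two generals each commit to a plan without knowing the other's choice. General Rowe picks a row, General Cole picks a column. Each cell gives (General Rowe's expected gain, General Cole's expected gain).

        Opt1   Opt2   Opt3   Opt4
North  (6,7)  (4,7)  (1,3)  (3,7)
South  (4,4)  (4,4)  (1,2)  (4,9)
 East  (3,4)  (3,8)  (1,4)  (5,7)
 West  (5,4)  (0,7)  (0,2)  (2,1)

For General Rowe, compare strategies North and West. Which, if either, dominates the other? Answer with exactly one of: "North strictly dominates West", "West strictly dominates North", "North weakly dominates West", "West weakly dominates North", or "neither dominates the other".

North strictly dominates West

North's payoffs vs West's, by General Cole's action — Opt1: 6>5, Opt2: 4>0, Opt3: 1>0, Opt4: 3>2.
North gives a strictly higher payoff against each opponent action, so North strictly dominates West.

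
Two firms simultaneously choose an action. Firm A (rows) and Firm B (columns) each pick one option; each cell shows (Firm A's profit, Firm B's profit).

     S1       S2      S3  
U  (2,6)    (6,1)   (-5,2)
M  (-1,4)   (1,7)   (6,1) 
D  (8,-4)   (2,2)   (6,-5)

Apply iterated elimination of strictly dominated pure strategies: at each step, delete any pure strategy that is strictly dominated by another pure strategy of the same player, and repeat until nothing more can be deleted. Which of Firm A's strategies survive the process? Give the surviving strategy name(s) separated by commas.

U, D

Firm B's strategy S3 is strictly dominated by S1 (U: 6>2, M: 4>1, D: -4>-5) and is removed.
For Firm A, U strictly dominates M on the remaining columns (S1: 2>-1, S2: 6>1); eliminate M.
Among the remaining strategies, none is strictly dominated by another pure strategy of the same player, so the elimination stops.
Surviving strategies — Firm A: {U, D}; Firm B: {S1, S2}.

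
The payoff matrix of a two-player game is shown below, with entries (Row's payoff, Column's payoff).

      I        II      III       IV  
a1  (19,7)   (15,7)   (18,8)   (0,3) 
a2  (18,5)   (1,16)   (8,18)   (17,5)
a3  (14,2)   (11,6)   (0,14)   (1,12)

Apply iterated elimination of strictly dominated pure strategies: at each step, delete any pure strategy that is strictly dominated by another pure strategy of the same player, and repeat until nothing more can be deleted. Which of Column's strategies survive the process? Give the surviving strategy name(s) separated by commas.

III

Column's strategy I is strictly dominated by III (a1: 8>7, a2: 18>5, a3: 14>2) and is removed.
For Column, III strictly dominates II on the remaining rows (a1: 8>7, a2: 18>16, a3: 14>6); eliminate II.
Row's strategy a3 is strictly dominated by a2 (III: 8>0, IV: 17>1) and is removed.
Column's strategy IV is strictly dominated by III (a1: 8>3, a2: 18>5) and is removed.
Row's strategy a2 is strictly dominated by a1 (III: 18>8) and is removed.
Among the remaining strategies, none is strictly dominated by another pure strategy of the same player, so the elimination stops.
Surviving strategies — Row: {a1}; Column: {III}.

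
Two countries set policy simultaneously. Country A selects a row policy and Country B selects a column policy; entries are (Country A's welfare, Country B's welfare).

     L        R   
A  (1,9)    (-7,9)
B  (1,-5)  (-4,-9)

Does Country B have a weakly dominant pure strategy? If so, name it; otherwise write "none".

L vs R: A: 9=9, B: -5>-9.
L is at least as good as every other strategy against every opponent action, so it is weakly dominant.

L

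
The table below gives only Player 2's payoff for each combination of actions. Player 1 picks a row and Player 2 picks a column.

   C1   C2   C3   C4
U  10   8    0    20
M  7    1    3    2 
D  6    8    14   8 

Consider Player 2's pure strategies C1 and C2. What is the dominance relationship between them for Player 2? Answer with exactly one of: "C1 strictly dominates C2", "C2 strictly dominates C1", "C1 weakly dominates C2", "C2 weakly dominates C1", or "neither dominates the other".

C1's payoffs vs C2's, by Player 1's action — U: 10>8, M: 7>1, D: 6<8.
C1 does better at U, M but worse at D; neither strategy dominates the other.

neither dominates the other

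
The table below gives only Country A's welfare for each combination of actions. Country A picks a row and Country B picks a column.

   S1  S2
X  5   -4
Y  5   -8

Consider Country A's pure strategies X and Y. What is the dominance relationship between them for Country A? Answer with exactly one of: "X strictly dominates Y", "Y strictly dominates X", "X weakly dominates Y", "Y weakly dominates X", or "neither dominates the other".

Compare X to Y across each opponent action: S1: 5=5, S2: -4>-8.
X is at least as good everywhere and strictly better somewhere (tied only at S1), so X weakly but not strictly dominates Y.

X weakly dominates Y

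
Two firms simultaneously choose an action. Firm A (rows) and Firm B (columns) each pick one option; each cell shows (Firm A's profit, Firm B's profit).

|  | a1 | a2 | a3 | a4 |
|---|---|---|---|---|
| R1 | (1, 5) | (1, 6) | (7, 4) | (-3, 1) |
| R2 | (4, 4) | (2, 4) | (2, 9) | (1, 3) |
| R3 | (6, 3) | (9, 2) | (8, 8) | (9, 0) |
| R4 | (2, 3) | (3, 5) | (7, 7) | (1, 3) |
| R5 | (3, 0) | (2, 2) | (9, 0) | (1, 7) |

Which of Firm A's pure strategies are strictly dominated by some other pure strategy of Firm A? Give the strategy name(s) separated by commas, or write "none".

R1, R2, R4

R1 is strictly dominated by R3 (a1: 6>1, a2: 9>1, a3: 8>7, a4: 9>-3).
R2: dominated, since R3 does at least as well everywhere (a1: 6>4, a2: 9>2, a3: 8>2, a4: 9>1).
R3 is not dominated — it holds its own against R1 at a1 (6>1); R2 at a1 (6>4); R4 at a1 (6>2); R5 at a1 (6>3).
R4: dominated, since R3 does at least as well everywhere (a1: 6>2, a2: 9>3, a3: 8>7, a4: 9>1).
R5 is not dominated — it holds its own against R1 at a1 (3>1); R2 at a2 (2=2); R3 at a3 (9>8); R4 at a1 (3>2).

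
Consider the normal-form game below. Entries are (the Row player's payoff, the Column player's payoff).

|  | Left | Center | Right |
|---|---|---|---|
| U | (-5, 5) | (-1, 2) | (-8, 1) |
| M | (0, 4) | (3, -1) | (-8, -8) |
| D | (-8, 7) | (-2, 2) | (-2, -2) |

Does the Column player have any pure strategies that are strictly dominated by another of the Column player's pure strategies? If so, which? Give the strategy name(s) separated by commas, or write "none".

Center, Right

Left: no other strategy beats it everywhere (Center at U (5>2); Right at U (5>1)).
Center is strictly dominated by Left (U: 5>2, M: 4>-1, D: 7>2).
Right: dominated, since Left does at least as well everywhere (U: 5>1, M: 4>-8, D: 7>-2).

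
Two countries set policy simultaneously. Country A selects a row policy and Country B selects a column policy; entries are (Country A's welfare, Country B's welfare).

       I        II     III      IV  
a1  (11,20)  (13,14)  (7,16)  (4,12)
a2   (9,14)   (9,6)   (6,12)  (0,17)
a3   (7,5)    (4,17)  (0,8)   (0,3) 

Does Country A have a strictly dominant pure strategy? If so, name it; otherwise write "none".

a1 vs a2: I: 11>9, II: 13>9, III: 7>6, IV: 4>0.
a1 vs a3: I: 11>7, II: 13>4, III: 7>0, IV: 4>0.
a1 strictly beats every other strategy against every opponent action, so it is strictly dominant.

a1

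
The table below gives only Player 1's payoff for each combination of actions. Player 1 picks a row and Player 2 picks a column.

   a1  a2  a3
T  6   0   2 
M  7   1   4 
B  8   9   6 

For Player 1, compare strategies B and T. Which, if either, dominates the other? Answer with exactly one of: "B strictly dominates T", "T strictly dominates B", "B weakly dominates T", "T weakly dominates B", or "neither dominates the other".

B strictly dominates T

B's payoffs vs T's, by Player 2's action — a1: 8>6, a2: 9>0, a3: 6>2.
B gives a strictly higher payoff against each choice by Player 2, so B strictly dominates T.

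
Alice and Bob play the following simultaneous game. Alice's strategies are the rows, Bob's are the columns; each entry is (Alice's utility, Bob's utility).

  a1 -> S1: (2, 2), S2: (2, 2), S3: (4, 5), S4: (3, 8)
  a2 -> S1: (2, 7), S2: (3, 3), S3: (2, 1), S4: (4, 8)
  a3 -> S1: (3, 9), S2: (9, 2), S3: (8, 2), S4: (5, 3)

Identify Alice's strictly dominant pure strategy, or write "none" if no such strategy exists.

a3

a3 vs a1: S1: 3>2, S2: 9>2, S3: 8>4, S4: 5>3.
a3 vs a2: S1: 3>2, S2: 9>3, S3: 8>2, S4: 5>4.
a3 strictly beats every other strategy against every opponent action, so it is strictly dominant.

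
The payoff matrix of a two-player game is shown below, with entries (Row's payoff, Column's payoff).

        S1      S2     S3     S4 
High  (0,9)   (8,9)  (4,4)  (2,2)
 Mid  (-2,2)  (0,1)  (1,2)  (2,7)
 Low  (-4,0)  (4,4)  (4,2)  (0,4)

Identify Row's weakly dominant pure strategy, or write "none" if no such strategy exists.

High vs Mid: S1: 0>-2, S2: 8>0, S3: 4>1, S4: 2=2.
High vs Low: S1: 0>-4, S2: 8>4, S3: 4=4, S4: 2>0.
High is at least as good as every other strategy against every opponent action, so it is weakly dominant.

High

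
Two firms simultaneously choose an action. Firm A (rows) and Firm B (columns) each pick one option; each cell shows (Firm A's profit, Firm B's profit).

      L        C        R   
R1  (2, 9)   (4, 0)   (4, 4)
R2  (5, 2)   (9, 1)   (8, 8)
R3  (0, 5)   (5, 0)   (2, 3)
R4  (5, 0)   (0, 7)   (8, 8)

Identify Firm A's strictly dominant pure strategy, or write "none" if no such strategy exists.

R1 fails to dominate R2 at L (2<5).
R2 fails to dominate R4 at L (5=5).
R3 fails to dominate R1 at L (0<2).
R4 fails to dominate R1 at C (0<4).
No single strategy dominates all the others.

none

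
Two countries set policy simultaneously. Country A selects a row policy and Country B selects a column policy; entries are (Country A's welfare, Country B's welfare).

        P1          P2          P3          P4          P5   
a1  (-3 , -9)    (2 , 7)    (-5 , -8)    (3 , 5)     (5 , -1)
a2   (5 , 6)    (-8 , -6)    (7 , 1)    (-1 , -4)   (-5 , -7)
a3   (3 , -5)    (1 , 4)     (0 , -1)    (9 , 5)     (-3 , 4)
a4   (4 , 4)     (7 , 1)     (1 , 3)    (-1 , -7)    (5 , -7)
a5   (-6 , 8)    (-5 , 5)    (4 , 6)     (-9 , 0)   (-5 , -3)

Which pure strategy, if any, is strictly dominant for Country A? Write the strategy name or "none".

a1 fails to dominate a2 at P1 (-3<5).
a2 fails to dominate a1 at P2 (-8<2).
a3 fails to dominate a1 at P2 (1<2).
a4 fails to dominate a1 at P4 (-1<3).
a5 fails to dominate a1 at P1 (-6<-3).
No single strategy dominates all the others.

none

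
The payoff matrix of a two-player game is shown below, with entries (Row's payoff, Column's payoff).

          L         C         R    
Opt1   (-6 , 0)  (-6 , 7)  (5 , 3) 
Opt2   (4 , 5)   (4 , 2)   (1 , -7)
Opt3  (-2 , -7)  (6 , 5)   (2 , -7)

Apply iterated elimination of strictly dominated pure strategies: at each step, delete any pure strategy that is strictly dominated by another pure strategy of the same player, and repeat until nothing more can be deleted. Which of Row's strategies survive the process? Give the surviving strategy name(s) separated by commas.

Column R is eliminated: C beats it against every remaining row (Opt1: 7>3, Opt2: 2>-7, Opt3: 5>-7).
For Row, Opt2 strictly dominates Opt1 on the remaining columns (L: 4>-6, C: 4>-6); eliminate Opt1.
Among the remaining strategies, none is strictly dominated by another pure strategy of the same player, so the elimination stops.
Surviving strategies — Row: {Opt2, Opt3}; Column: {L, C}.

Opt2, Opt3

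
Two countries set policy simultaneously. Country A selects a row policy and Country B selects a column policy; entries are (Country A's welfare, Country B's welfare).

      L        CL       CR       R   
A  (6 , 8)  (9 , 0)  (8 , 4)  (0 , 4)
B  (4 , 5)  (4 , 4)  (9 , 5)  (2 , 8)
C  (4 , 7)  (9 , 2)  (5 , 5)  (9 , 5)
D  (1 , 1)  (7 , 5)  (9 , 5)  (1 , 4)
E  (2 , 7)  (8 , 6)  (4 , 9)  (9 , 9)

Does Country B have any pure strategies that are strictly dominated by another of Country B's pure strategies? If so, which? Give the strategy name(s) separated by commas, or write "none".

L is not dominated — it holds its own against CL at A (8>0); CR at A (8>4); R at A (8>4).
CL: no other strategy beats it everywhere (L at D (5>1); CR at D (5=5); R at D (5>4)).
Nothing dominates CR: L at B (5=5); CL at A (4>0); R at A (4=4).
R is not dominated — it holds its own against L at B (8>5); CL at A (4>0); CR at A (4=4).

none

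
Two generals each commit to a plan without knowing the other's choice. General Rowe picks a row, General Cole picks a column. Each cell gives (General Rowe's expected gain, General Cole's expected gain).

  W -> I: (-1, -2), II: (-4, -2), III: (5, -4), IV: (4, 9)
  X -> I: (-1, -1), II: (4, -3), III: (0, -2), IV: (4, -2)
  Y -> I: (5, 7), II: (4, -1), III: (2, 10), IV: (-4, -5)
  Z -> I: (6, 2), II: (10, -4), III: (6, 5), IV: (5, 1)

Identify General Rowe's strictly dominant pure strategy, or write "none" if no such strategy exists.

Z vs W: I: 6>-1, II: 10>-4, III: 6>5, IV: 5>4.
Z vs X: I: 6>-1, II: 10>4, III: 6>0, IV: 5>4.
Z vs Y: I: 6>5, II: 10>4, III: 6>2, IV: 5>-4.
Z strictly beats every other strategy against every opponent action, so it is strictly dominant.

Z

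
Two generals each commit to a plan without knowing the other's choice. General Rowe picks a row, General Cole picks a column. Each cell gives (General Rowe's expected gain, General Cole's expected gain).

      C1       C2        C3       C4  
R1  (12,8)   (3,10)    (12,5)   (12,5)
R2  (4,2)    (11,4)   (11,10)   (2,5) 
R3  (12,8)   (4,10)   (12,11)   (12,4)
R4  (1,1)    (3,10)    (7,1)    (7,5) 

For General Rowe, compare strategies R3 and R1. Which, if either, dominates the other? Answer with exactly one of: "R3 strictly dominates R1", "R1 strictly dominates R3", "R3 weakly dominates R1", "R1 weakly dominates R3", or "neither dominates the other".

R3 weakly dominates R1

R3's payoffs vs R1's, by General Cole's action — C1: 12=12, C2: 4>3, C3: 12=12, C4: 12=12.
R3 is at least as good everywhere and strictly better somewhere (tied only at C1, C3, C4), so R3 weakly but not strictly dominates R1.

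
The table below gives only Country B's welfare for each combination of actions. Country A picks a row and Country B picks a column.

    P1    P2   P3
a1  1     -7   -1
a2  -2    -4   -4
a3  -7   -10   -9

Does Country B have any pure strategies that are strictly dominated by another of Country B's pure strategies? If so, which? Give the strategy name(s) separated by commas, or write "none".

P2, P3

P1: no other strategy beats it everywhere (P2 at a1 (1>-7); P3 at a1 (1>-1)).
P2: dominated, since P1 does at least as well everywhere (a1: 1>-7, a2: -2>-4, a3: -7>-10).
P3 is strictly dominated by P1 (a1: 1>-1, a2: -2>-4, a3: -7>-9).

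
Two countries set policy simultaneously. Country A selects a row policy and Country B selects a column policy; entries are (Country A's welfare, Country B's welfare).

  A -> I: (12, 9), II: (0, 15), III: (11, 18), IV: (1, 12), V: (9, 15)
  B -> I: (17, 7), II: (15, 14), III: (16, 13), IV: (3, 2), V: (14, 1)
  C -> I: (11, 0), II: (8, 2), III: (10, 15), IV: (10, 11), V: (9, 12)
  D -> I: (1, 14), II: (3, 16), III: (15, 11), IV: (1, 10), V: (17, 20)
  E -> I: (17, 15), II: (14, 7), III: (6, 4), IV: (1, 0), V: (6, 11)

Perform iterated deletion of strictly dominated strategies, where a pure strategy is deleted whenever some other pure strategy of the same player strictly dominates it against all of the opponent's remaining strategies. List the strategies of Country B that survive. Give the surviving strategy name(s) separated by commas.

Country A's strategy A is strictly dominated by B (I: 17>12, II: 15>0, III: 16>11, IV: 3>1, V: 14>9) and is removed.
Column IV is eliminated: III beats it against every remaining row (B: 13>2, C: 15>11, D: 11>10, E: 4>0).
For Country A, B strictly dominates C on the remaining columns (I: 17>11, II: 15>8, III: 16>10, V: 14>9); eliminate C.
Column III is eliminated: II beats it against every remaining row (B: 14>13, D: 16>11, E: 7>4).
Among the remaining strategies, none is strictly dominated by another pure strategy of the same player, so the elimination stops.
Surviving strategies — Country A: {B, D, E}; Country B: {I, II, V}.

I, II, V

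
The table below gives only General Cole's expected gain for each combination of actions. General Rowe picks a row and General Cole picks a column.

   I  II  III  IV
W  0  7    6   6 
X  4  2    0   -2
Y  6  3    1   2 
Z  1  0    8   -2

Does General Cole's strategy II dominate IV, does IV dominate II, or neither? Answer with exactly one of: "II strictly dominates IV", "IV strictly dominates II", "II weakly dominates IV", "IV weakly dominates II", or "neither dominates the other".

II strictly dominates IV

Compare II to IV across each choice by General Rowe: W: 7>6, X: 2>-2, Y: 3>2, Z: 0>-2.
Every comparison favours II, so II strictly dominates IV.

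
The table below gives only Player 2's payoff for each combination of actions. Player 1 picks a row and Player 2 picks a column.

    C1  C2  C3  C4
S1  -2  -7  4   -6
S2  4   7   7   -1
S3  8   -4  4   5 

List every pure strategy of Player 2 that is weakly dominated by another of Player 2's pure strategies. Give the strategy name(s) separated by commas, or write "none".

C2, C4

C1: no other strategy beats it everywhere (C2 at S1 (-2>-7); C3 at S3 (8>4); C4 at S1 (-2>-6)).
C2: dominated, since C3 does at least as well everywhere (S1: 4>-7, S2: 7=7, S3: 4>-4).
C3 is not dominated — it holds its own against C1 at S1 (4>-2); C2 at S1 (4>-7); C4 at S1 (4>-6).
C1 weakly dominates C4 — S1: -2>-6, S2: 4>-1, S3: 8>5.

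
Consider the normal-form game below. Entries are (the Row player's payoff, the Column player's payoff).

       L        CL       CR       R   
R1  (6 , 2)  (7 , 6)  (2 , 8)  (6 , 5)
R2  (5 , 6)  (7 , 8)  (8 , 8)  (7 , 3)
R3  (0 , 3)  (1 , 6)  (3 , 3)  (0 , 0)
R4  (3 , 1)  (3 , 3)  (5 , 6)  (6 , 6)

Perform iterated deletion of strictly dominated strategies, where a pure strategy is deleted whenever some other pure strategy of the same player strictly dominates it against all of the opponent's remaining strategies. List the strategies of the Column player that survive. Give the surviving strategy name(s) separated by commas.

CL, CR

For the Row player, R2 strictly dominates R3 on the remaining columns (L: 5>0, CL: 7>1, CR: 8>3, R: 7>0); eliminate R3.
Row R4 is eliminated: R2 beats it against every remaining column (L: 5>3, CL: 7>3, CR: 8>5, R: 7>6).
Column L is eliminated: CL beats it against every remaining row (R1: 6>2, R2: 8>6).
For the Column player, CL strictly dominates R on the remaining rows (R1: 6>5, R2: 8>3); eliminate R.
Among the remaining strategies, none is strictly dominated by another pure strategy of the same player, so the elimination stops.
Surviving strategies — the Row player: {R1, R2}; the Column player: {CL, CR}.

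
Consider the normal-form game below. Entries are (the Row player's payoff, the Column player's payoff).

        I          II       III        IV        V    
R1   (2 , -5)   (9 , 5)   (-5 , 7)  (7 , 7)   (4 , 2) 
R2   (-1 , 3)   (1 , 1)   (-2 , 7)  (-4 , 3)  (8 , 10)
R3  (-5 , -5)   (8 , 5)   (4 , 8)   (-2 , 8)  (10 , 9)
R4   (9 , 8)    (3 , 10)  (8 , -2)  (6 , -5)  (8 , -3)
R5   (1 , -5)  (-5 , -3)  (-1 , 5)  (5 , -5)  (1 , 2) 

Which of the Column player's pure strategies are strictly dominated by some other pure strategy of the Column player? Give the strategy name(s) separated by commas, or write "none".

none

I: no other strategy beats it everywhere (II at R2 (3>1); III at R4 (8>-2); IV at R2 (3=3); V at R4 (8>-3)).
II: no other strategy beats it everywhere (I at R1 (5>-5); III at R4 (10>-2); IV at R4 (10>-5); V at R1 (5>2)).
III: no other strategy beats it everywhere (I at R1 (7>-5); II at R1 (7>5); IV at R1 (7=7); V at R1 (7>2)).
Nothing dominates IV: I at R1 (7>-5); II at R1 (7>5); III at R1 (7=7); V at R1 (7>2).
V is not dominated — it holds its own against I at R1 (2>-5); II at R2 (10>1); III at R2 (10>7); IV at R2 (10>3).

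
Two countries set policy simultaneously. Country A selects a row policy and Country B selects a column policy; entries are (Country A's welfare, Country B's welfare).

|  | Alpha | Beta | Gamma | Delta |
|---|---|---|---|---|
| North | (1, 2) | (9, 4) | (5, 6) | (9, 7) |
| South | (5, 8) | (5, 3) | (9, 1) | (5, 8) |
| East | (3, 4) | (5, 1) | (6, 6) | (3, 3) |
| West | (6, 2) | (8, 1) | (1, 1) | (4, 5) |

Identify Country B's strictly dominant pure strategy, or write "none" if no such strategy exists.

none

Alpha fails to dominate Beta at North (2<4).
Beta fails to dominate Alpha at South (3<8).
Gamma fails to dominate Alpha at South (1<8).
Delta fails to dominate Alpha at South (8=8).
No single strategy dominates all the others.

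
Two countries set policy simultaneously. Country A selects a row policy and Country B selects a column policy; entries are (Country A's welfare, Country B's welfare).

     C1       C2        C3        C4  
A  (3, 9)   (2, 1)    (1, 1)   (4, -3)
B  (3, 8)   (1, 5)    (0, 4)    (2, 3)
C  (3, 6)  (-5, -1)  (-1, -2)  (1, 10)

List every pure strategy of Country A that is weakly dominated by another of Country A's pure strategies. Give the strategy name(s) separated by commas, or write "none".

Nothing dominates A: B at C2 (2>1); C at C2 (2>-5).
B: dominated, since A does at least as well everywhere (C1: 3=3, C2: 2>1, C3: 1>0, C4: 4>2).
C is weakly dominated by A (C1: 3=3, C2: 2>-5, C3: 1>-1, C4: 4>1).

B, C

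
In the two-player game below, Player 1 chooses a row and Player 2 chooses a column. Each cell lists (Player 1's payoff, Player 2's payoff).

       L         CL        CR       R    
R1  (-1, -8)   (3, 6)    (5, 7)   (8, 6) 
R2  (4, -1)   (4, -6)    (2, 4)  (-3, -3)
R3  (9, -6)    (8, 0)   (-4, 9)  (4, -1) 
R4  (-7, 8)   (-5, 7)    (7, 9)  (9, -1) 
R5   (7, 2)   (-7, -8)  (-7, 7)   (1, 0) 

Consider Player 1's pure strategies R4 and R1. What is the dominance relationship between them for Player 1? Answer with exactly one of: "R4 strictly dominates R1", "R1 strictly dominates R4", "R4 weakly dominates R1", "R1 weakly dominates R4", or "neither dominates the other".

neither dominates the other

R4's payoffs vs R1's, by Player 2's action — L: -7<-1, CL: -5<3, CR: 7>5, R: 9>8.
R4 does better at CR, R but worse at L, CL; neither strategy dominates the other.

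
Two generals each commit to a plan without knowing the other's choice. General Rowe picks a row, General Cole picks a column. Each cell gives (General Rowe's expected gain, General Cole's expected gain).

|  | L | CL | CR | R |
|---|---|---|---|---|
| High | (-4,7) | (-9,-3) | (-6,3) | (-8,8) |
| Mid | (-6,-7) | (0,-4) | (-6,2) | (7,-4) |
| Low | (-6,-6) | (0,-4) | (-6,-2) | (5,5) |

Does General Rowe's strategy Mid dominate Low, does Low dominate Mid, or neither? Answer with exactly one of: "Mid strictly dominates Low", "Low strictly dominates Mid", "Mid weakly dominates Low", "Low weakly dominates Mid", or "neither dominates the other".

Mid weakly dominates Low

Mid's payoffs vs Low's, by General Cole's action — L: -6=-6, CL: 0=0, CR: -6=-6, R: 7>5.
Mid is at least as good everywhere and strictly better somewhere (tied only at L, CL, CR), so Mid weakly but not strictly dominates Low.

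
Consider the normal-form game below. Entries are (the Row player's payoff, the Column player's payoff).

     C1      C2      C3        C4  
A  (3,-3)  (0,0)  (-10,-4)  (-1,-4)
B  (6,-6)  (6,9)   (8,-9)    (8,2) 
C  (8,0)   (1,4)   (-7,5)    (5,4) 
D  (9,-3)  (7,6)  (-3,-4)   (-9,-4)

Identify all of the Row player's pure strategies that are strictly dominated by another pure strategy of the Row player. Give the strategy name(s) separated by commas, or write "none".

A

A: dominated, since B does at least as well everywhere (C1: 6>3, C2: 6>0, C3: 8>-10, C4: 8>-1).
Nothing dominates B: A at C1 (6>3); C at C2 (6>1); D at C3 (8>-3).
C is not dominated — it holds its own against A at C1 (8>3); B at C1 (8>6); D at C4 (5>-9).
Nothing dominates D: A at C1 (9>3); B at C1 (9>6); C at C1 (9>8).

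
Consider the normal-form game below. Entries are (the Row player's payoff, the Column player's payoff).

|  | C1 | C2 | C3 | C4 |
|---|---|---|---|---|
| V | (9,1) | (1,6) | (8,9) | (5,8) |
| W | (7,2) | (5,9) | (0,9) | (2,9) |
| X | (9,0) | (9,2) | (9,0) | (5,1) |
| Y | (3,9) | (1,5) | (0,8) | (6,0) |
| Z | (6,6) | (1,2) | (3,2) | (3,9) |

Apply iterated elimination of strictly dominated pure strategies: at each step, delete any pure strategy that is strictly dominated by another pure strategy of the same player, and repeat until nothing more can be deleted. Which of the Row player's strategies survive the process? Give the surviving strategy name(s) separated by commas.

V, X, Y

For the Row player, X strictly dominates W on the remaining columns (C1: 9>7, C2: 9>5, C3: 9>0, C4: 5>2); eliminate W.
Row Z is eliminated: X beats it against every remaining column (C1: 9>6, C2: 9>1, C3: 9>3, C4: 5>3).
Among the remaining strategies, none is strictly dominated by another pure strategy of the same player, so the elimination stops.
Surviving strategies — the Row player: {V, X, Y}; the Column player: {C1, C2, C3, C4}.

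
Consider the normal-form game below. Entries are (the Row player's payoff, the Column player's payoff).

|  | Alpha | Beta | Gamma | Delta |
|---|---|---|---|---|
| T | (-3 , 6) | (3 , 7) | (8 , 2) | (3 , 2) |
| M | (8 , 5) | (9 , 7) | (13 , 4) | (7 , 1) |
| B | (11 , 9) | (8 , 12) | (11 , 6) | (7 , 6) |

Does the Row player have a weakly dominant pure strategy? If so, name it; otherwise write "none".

none

T fails to dominate M at Alpha (-3<8).
M fails to dominate B at Alpha (8<11).
B fails to dominate M at Beta (8<9).
No single strategy dominates all the others.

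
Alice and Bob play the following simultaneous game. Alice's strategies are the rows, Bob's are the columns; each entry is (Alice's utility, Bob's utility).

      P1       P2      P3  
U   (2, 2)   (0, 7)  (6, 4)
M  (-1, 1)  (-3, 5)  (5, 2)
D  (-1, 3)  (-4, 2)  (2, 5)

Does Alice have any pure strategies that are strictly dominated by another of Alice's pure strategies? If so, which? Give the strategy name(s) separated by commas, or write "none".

U: no other strategy beats it everywhere (M at P1 (2>-1); D at P1 (2>-1)).
U strictly dominates M — P1: 2>-1, P2: 0>-3, P3: 6>5.
U strictly dominates D — P1: 2>-1, P2: 0>-4, P3: 6>2.

M, D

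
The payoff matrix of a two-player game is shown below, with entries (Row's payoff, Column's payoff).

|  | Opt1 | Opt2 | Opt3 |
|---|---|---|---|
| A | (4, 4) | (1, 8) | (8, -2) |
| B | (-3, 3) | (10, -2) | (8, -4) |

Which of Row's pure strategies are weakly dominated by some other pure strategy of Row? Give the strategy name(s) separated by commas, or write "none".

A: no other strategy beats it everywhere (B at Opt1 (4>-3)).
B: no other strategy beats it everywhere (A at Opt2 (10>1)).

none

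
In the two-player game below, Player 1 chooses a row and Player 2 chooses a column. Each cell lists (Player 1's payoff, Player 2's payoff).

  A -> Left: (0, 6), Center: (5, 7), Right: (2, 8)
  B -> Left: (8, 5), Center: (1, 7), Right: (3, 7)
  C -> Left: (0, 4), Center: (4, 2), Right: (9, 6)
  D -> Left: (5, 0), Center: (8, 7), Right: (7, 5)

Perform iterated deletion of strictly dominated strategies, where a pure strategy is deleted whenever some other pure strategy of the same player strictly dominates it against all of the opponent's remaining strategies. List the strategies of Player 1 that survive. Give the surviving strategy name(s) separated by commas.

C, D

Player 1's strategy A is strictly dominated by D (Left: 5>0, Center: 8>5, Right: 7>2) and is removed.
For Player 2, Right strictly dominates Left on the remaining rows (B: 7>5, C: 6>4, D: 5>0); eliminate Left.
For Player 1, C strictly dominates B on the remaining columns (Center: 4>1, Right: 9>3); eliminate B.
Among the remaining strategies, none is strictly dominated by another pure strategy of the same player, so the elimination stops.
Surviving strategies — Player 1: {C, D}; Player 2: {Center, Right}.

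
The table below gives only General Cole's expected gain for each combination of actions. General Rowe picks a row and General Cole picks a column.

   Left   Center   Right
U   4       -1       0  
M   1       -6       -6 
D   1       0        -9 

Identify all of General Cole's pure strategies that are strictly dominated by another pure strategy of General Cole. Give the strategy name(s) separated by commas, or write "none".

Left: no other strategy beats it everywhere (Center at U (4>-1); Right at U (4>0)).
Center is strictly dominated by Left (U: 4>-1, M: 1>-6, D: 1>0).
Right: dominated, since Left does at least as well everywhere (U: 4>0, M: 1>-6, D: 1>-9).

Center, Right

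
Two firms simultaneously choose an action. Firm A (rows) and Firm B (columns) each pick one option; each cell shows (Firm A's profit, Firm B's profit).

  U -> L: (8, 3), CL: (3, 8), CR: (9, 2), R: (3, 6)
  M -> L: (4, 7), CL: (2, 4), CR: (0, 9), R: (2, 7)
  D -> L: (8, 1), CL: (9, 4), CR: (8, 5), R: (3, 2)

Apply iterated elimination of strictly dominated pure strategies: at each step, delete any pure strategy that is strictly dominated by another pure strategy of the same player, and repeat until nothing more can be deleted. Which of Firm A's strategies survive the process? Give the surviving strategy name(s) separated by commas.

U, D

Firm A's strategy M is strictly dominated by U (L: 8>4, CL: 3>2, CR: 9>0, R: 3>2) and is removed.
For Firm B, CL strictly dominates L on the remaining rows (U: 8>3, D: 4>1); eliminate L.
Firm B's strategy R is strictly dominated by CL (U: 8>6, D: 4>2) and is removed.
Among the remaining strategies, none is strictly dominated by another pure strategy of the same player, so the elimination stops.
Surviving strategies — Firm A: {U, D}; Firm B: {CL, CR}.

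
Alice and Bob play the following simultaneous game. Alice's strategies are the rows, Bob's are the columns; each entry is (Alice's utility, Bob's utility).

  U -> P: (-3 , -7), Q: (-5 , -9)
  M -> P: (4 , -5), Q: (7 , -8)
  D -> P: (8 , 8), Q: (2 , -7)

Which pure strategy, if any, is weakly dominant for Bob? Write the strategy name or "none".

P

P vs Q: U: -7>-9, M: -5>-8, D: 8>-7.
P is at least as good as every other strategy against every opponent action, so it is weakly dominant.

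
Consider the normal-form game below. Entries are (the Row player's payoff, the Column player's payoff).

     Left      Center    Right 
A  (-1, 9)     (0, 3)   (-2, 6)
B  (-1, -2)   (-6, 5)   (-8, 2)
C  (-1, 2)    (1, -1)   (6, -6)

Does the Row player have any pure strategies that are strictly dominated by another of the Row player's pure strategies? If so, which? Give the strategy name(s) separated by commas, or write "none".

none

Nothing dominates A: B at Left (-1=-1); C at Left (-1=-1).
B is not dominated — it holds its own against A at Left (-1=-1); C at Left (-1=-1).
C is not dominated — it holds its own against A at Left (-1=-1); B at Left (-1=-1).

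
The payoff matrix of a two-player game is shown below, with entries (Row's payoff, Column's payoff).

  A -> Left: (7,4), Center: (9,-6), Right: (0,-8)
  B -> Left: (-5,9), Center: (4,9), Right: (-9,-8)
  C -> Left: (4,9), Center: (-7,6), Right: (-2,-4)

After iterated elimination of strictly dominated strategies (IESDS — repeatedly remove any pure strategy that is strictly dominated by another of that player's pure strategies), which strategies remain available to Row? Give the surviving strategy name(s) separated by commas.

Row B is eliminated: A beats it against every remaining column (Left: 7>-5, Center: 9>4, Right: 0>-9).
Row's strategy C is strictly dominated by A (Left: 7>4, Center: 9>-7, Right: 0>-2) and is removed.
Column's strategy Center is strictly dominated by Left (A: 4>-6) and is removed.
Column Right is eliminated: Left beats it against every remaining row (A: 4>-8).
Among the remaining strategies, none is strictly dominated by another pure strategy of the same player, so the elimination stops.
Surviving strategies — Row: {A}; Column: {Left}.

A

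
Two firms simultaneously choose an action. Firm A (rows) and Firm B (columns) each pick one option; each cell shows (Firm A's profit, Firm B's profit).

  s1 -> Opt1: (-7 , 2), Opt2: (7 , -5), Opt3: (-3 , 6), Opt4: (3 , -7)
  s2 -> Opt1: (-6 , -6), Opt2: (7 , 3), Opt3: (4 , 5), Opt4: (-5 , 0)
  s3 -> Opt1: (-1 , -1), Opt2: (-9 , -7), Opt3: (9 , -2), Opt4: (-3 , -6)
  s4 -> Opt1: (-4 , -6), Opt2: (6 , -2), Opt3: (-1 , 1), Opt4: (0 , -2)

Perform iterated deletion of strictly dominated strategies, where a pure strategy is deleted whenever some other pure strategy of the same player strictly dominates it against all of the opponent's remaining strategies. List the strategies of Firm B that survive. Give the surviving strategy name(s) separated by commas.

Opt1

Firm B's strategy Opt2 is strictly dominated by Opt3 (s1: 6>-5, s2: 5>3, s3: -2>-7, s4: 1>-2) and is removed.
Row s2 is eliminated: s3 beats it against every remaining column (Opt1: -1>-6, Opt3: 9>4, Opt4: -3>-5).
Firm B's strategy Opt4 is strictly dominated by Opt3 (s1: 6>-7, s3: -2>-6, s4: 1>-2) and is removed.
For Firm A, s3 strictly dominates s1 on the remaining columns (Opt1: -1>-7, Opt3: 9>-3); eliminate s1.
Row s4 is eliminated: s3 beats it against every remaining column (Opt1: -1>-4, Opt3: 9>-1).
For Firm B, Opt1 strictly dominates Opt3 on the remaining rows (s3: -1>-2); eliminate Opt3.
Among the remaining strategies, none is strictly dominated by another pure strategy of the same player, so the elimination stops.
Surviving strategies — Firm A: {s3}; Firm B: {Opt1}.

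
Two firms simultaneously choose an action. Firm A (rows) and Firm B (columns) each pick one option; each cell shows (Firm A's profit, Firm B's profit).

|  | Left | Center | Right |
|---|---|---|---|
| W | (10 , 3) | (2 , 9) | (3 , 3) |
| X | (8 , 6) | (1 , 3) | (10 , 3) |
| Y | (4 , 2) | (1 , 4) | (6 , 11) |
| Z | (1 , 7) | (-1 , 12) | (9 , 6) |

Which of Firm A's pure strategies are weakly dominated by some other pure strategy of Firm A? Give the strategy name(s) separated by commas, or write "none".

Y, Z

Nothing dominates W: X at Left (10>8); Y at Left (10>4); Z at Left (10>1).
X is not dominated — it holds its own against W at Right (10>3); Y at Left (8>4); Z at Left (8>1).
Y: dominated, since X does at least as well everywhere (Left: 8>4, Center: 1=1, Right: 10>6).
X weakly dominates Z — Left: 8>1, Center: 1>-1, Right: 10>9.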